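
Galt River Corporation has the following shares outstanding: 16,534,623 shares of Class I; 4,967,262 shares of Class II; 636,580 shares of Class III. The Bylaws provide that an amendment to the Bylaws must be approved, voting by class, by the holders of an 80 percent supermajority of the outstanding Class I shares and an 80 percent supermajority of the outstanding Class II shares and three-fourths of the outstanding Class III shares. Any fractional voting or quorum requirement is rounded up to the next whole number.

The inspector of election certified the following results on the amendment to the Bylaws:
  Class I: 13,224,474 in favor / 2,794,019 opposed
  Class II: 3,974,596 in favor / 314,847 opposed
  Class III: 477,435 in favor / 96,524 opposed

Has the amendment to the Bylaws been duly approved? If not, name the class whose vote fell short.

Class I: 4/5 of 16534623 = 13227698.40, rounded up to 13227699; 13,227,699 required, 13,224,474 in favor — not approved.
Class II: 4/5 of 4967262 = 3973809.60, rounded up to 3973810; 3,973,810 required, 3,974,596 in favor — approved.
Class III: 3/4 of 636580 = 477435; 477,435 required, 477,435 in favor — approved.

Not approved — the Class I shares did not give the required vote.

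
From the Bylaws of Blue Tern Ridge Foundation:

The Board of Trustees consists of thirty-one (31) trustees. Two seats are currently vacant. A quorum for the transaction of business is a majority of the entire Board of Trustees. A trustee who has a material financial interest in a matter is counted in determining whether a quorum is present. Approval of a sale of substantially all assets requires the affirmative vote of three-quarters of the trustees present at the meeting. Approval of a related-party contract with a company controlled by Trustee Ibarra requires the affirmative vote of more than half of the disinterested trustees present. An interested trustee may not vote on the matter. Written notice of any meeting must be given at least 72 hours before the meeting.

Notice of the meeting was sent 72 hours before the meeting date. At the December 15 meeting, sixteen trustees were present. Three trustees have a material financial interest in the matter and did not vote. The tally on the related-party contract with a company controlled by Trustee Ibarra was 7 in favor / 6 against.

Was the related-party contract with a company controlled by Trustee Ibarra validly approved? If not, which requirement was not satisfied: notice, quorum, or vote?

Notice: 72 hours given; 72 required (72 ≥ 72). Satisfied.
Quorum: 16 present (interested trustees count toward quorum); quorum is 16. Satisfied.
Vote: the related-party contract with a company controlled by Trustee Ibarra requires a majority of the disinterested trustees present (16 − 3 = 13). A majority of 13 is 7, so 7 affirmative votes are needed; 7 voted in favor. Satisfied.

Valid — all requirements satisfied.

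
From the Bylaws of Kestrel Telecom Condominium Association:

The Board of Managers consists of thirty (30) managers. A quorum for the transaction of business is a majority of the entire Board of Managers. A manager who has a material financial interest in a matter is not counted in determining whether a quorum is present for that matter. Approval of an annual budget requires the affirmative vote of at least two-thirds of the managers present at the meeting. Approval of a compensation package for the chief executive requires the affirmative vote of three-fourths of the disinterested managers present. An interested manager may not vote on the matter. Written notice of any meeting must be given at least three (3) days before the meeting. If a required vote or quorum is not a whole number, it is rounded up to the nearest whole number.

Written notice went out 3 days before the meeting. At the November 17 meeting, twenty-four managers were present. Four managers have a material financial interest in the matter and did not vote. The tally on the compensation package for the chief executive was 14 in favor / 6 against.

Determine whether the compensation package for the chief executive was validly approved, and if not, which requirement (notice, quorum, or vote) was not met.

Invalid — vote requirement not satisfied.

Notice: 3 days given; 3 required (3 ≥ 3). Satisfied.
Quorum: 24 present, but the 4 interested managers do not count, leaving 20. Quorum is 16. Satisfied.
Vote: the compensation package for the chief executive requires three-fourths of the disinterested managers present (24 − 4 = 20). 3/4 of 20 = 15, so 15 affirmative votes are needed; 14 voted in favor. Not satisfied.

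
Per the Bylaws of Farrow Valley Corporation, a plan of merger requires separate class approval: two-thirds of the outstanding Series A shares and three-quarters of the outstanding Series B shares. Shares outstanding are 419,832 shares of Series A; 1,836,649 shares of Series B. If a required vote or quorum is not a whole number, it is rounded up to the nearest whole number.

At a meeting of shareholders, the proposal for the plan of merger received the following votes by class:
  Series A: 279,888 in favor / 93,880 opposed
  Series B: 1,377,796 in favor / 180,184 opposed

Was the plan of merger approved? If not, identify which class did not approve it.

Series A: 2/3 of 419832 = 279888; 279,888 required, 279,888 in favor — approved.
Series B: 3/4 of 1836649 = 1377486.75, rounded up to 1377487; 1,377,487 required, 1,377,796 in favor — approved.

Approved — every class gave the required vote.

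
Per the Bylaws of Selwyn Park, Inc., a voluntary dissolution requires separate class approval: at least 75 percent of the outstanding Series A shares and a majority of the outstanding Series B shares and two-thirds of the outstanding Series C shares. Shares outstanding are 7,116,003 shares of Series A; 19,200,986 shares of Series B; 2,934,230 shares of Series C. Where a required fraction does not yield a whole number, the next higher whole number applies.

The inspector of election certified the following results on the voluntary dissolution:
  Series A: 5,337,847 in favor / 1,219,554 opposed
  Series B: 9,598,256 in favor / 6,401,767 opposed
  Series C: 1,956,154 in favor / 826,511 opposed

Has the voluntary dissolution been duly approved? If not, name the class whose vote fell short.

Not approved — the Series B shares did not give the required vote.

Series A: 3/4 of 7116003 = 5337002.25, rounded up to 5337003; 5,337,003 required, 5,337,847 in favor — approved.
Series B: a majority of 19200986 is 9600494; 9,600,494 required, 9,598,256 in favor — not approved.
Series C: 2/3 of 2934230 = 1956153.33, rounded up to 1956154; 1,956,154 required, 1,956,154 in favor — approved.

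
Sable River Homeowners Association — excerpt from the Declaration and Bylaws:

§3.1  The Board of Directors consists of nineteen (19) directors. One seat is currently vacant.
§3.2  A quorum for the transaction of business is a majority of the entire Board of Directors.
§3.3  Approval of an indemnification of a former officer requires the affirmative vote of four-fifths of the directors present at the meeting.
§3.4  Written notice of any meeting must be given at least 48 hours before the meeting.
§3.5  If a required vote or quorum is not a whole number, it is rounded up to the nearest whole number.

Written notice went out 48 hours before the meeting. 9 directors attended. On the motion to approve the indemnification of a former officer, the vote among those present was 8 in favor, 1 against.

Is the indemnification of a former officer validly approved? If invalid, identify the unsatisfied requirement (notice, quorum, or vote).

Invalid — quorum requirement not satisfied.

Notice: 48 hours given; 48 required (48 ≥ 48). Satisfied.
Quorum: 9 present; quorum is 10. Not satisfied.
Vote: the indemnification of a former officer requires four-fifths of the directors present (9). 4/5 of 9 = 7.20, rounded up to 8, so 8 affirmative votes are needed; 8 voted in favor. Satisfied. (Moot — without a quorum no business can be validly transacted.)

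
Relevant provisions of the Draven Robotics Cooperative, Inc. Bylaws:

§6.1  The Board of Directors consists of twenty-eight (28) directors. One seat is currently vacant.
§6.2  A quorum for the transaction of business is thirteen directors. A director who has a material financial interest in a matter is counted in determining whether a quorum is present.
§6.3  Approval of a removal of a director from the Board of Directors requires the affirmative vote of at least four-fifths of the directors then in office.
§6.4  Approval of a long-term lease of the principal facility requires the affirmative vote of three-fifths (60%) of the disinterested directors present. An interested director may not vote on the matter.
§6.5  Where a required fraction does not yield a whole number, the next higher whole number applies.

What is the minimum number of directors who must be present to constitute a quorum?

13

The quorum is fixed at 13.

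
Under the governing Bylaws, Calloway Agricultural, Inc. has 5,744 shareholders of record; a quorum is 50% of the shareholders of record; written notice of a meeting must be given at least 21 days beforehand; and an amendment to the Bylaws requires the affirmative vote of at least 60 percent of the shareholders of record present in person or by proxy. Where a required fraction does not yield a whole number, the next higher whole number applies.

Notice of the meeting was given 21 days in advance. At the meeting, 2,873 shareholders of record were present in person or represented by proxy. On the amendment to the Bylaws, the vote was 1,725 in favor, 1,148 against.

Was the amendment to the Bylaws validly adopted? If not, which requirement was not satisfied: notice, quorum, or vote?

Notice: 21 days given; 21 required. Satisfied.
Quorum: 50% of 5,744 = 2,872; 2,873 present. Satisfied.
Vote: requires three-fifths of those present (2,873); 3/5 of 2873 = 1723.80, rounded up to 1724, so 1,724 needed; 1,725 in favor. Satisfied.

Valid — all requirements satisfied.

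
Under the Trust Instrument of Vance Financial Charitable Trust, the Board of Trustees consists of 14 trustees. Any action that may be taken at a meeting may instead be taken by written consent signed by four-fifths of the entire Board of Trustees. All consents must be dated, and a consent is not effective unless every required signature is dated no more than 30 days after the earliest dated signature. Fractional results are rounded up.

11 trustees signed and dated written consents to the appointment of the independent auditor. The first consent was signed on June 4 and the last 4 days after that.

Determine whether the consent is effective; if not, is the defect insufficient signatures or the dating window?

Signatures required: four-fifths of 14 — 4/5 of 14 = 11.20, rounded up to 12, so 12 needed; 11 signed. Insufficient.
Dating window: the latest signature is 4 days after the earliest; the limit is 30 days. Within the window.

Not effective — insufficient signatures.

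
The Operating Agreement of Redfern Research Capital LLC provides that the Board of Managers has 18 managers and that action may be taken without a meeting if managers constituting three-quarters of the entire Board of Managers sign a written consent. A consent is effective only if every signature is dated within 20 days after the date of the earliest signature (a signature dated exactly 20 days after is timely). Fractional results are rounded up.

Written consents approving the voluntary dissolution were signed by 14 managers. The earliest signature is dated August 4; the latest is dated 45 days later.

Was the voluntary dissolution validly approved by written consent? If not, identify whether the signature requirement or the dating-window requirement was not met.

Signatures required: three-quarters of 18 — 3/4 of 18 = 13.50, rounded up to 14, so 14 needed; 14 signed. Sufficient.
Dating window: the latest signature is 45 days after the earliest; the limit is 20 days. Outside the window.

Not effective — dating-window requirement not satisfied.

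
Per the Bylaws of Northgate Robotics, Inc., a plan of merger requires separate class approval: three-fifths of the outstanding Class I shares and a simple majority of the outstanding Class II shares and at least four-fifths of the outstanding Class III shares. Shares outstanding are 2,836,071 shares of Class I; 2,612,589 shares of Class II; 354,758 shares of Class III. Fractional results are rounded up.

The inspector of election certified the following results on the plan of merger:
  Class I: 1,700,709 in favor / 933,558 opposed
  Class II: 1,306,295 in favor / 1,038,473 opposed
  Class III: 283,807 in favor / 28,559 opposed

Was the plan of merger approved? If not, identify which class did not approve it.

Not approved — the Class I shares did not give the required vote.

Class I: 3/5 of 2836071 = 1701642.60, rounded up to 1701643; 1,701,643 required, 1,700,709 in favor — not approved.
Class II: a majority of 2612589 is 1306295; 1,306,295 required, 1,306,295 in favor — approved.
Class III: 4/5 of 354758 = 283806.40, rounded up to 283807; 283,807 required, 283,807 in favor — approved.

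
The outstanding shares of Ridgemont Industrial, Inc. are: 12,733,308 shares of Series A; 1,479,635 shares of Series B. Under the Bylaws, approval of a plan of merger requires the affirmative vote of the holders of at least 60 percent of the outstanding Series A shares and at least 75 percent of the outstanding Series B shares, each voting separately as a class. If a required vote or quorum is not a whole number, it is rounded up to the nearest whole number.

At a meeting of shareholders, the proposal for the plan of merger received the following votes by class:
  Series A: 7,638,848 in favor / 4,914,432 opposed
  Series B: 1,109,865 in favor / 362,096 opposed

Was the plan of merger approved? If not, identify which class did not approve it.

Not approved — the Series A shares did not give the required vote.

Series A: 3/5 of 12733308 = 7639984.80, rounded up to 7639985; 7,639,985 required, 7,638,848 in favor — not approved.
Series B: 3/4 of 1479635 = 1109726.25, rounded up to 1109727; 1,109,727 required, 1,109,865 in favor — approved.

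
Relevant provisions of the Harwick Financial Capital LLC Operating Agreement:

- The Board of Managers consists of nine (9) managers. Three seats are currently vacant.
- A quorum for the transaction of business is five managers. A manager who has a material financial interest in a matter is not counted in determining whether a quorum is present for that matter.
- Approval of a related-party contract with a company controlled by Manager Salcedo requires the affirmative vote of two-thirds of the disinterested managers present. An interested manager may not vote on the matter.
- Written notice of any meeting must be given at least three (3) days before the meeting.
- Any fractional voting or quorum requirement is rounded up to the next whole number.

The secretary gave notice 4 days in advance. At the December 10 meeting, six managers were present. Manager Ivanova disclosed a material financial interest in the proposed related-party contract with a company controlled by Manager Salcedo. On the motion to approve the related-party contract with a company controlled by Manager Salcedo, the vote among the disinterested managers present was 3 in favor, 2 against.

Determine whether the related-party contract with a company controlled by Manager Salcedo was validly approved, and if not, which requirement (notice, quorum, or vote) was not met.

Notice: 4 days given; 3 required (4 ≥ 3). Satisfied.
Quorum: 6 present, but the 1 interested manager does not count, leaving 5. Quorum is 5. Satisfied.
Vote: the related-party contract with a company controlled by Manager Salcedo requires two-thirds of the disinterested managers present (6 − 1 = 5). 2/3 of 5 = 3.33, rounded up to 4, so 4 affirmative votes are needed; 3 voted in favor. Not satisfied.

Invalid — vote requirement not satisfied.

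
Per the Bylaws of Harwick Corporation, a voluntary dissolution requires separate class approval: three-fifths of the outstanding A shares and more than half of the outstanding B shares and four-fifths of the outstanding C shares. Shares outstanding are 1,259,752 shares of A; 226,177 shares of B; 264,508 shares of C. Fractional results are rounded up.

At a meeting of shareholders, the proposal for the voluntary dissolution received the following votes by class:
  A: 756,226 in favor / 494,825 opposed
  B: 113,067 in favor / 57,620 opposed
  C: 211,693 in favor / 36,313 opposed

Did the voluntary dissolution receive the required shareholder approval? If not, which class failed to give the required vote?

A: 3/5 of 1259752 = 755851.20, rounded up to 755852; 755,852 required, 756,226 in favor — approved.
B: a majority of 226177 is 113089; 113,089 required, 113,067 in favor — not approved.
C: 4/5 of 264508 = 211606.40, rounded up to 211607; 211,607 required, 211,693 in favor — approved.

Not approved — the B shares did not give the required vote.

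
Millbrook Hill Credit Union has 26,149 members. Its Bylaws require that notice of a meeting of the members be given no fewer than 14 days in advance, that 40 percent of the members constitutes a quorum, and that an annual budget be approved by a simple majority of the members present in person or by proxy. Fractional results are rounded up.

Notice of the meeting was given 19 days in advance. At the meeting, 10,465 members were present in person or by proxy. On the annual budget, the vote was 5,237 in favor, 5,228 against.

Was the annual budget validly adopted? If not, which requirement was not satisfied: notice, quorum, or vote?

Notice: 19 days given; 14 required. Satisfied.
Quorum: 40% of 26,149 = 10,459.60, rounded up to 10,460; 10,465 present. Satisfied.
Vote: requires a majority of those present (10,465); a majority of 10465 is 5233, so 5,233 needed; 5,237 in favor. Satisfied.

Valid — all requirements satisfied.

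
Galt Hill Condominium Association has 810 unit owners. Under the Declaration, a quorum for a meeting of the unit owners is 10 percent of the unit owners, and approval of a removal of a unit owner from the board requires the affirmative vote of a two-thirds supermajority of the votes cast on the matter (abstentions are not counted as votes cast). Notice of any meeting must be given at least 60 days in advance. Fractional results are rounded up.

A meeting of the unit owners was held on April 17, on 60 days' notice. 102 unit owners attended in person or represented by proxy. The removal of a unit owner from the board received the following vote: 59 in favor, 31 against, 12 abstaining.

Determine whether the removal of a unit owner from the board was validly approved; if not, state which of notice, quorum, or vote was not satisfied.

Invalid — vote requirement not satisfied.

Notice: 60 days given; 60 required. Satisfied.
Quorum: 10% of 810 = 81; 102 present. Satisfied.
Vote: requires two-thirds of the votes cast (102 − 12 abstaining = 90); 2/3 of 90 = 60, so 60 needed; 59 in favor. Not satisfied.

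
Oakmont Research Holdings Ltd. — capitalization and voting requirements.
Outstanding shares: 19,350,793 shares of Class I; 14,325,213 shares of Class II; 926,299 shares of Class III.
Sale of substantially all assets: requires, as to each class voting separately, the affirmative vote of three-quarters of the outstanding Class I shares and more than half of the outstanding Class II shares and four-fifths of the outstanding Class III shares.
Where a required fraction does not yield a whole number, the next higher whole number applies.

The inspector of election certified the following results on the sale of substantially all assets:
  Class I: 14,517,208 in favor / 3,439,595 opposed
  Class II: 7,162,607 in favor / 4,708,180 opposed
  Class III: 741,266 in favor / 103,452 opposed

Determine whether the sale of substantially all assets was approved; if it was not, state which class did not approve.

Approved — every class gave the required vote.

Class I: 3/4 of 19350793 = 14513094.75, rounded up to 14513095; 14,513,095 required, 14,517,208 in favor — approved.
Class II: a majority of 14325213 is 7162607; 7,162,607 required, 7,162,607 in favor — approved.
Class III: 4/5 of 926299 = 741039.20, rounded up to 741040; 741,040 required, 741,266 in favor — approved.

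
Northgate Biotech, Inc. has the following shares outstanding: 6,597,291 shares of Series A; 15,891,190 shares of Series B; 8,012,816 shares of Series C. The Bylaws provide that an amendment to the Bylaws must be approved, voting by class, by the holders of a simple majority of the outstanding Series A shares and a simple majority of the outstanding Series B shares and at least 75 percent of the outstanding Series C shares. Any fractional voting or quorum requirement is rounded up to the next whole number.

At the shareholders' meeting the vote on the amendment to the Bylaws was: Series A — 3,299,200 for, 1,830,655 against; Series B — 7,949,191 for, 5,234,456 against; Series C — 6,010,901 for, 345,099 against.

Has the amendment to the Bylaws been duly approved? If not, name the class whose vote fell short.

Approved — every class gave the required vote.

Series A: a majority of 6597291 is 3298646; 3,298,646 required, 3,299,200 in favor — approved.
Series B: a majority of 15891190 is 7945596; 7,945,596 required, 7,949,191 in favor — approved.
Series C: 3/4 of 8012816 = 6009612; 6,009,612 required, 6,010,901 in favor — approved.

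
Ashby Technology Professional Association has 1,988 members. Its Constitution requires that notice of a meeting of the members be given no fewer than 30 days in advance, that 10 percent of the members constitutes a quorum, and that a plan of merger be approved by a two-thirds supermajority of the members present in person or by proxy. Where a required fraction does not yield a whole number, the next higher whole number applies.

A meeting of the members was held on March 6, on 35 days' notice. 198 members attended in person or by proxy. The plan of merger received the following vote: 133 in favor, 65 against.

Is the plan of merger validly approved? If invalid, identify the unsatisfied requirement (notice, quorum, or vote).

Notice: 35 days given; 30 required. Satisfied.
Quorum: 10% of 1,988 = 198.80, rounded up to 199; 198 present. Not satisfied.
Vote: requires two-thirds of those present (198); 2/3 of 198 = 132, so 132 needed; 133 in favor. Satisfied.

Invalid — quorum requirement not satisfied.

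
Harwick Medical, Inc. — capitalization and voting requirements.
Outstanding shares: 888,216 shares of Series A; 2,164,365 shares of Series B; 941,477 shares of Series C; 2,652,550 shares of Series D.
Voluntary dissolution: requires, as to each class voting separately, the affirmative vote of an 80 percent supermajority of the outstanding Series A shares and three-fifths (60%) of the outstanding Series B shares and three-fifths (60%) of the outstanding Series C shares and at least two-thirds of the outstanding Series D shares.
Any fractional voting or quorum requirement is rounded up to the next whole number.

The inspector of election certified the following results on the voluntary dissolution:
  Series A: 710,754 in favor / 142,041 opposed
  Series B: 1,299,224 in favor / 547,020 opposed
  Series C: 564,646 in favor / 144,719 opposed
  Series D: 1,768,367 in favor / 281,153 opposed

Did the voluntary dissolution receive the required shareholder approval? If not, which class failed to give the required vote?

Series A: 4/5 of 888216 = 710572.80, rounded up to 710573; 710,573 required, 710,754 in favor — approved.
Series B: 3/5 of 2164365 = 1298619; 1,298,619 required, 1,299,224 in favor — approved.
Series C: 3/5 of 941477 = 564886.20, rounded up to 564887; 564,887 required, 564,646 in favor — not approved.
Series D: 2/3 of 2652550 = 1768366.67, rounded up to 1768367; 1,768,367 required, 1,768,367 in favor — approved.

Not approved — the Series C shares did not give the required vote.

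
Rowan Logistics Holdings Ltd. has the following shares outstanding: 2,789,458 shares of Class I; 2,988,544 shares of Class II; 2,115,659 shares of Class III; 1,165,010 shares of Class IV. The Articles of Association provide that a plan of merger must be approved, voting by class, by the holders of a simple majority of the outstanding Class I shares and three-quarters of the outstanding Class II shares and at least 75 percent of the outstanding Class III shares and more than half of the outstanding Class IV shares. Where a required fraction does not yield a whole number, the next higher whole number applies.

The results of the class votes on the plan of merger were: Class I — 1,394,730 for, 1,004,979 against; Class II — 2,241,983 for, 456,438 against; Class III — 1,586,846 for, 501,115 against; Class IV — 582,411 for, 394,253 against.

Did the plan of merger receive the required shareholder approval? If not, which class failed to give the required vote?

Not approved — the Class IV shares did not give the required vote.

Class I: a majority of 2789458 is 1394730; 1,394,730 required, 1,394,730 in favor — approved.
Class II: 3/4 of 2988544 = 2241408; 2,241,408 required, 2,241,983 in favor — approved.
Class III: 3/4 of 2115659 = 1586744.25, rounded up to 1586745; 1,586,745 required, 1,586,846 in favor — approved.
Class IV: a majority of 1165010 is 582506; 582,506 required, 582,411 in favor — not approved.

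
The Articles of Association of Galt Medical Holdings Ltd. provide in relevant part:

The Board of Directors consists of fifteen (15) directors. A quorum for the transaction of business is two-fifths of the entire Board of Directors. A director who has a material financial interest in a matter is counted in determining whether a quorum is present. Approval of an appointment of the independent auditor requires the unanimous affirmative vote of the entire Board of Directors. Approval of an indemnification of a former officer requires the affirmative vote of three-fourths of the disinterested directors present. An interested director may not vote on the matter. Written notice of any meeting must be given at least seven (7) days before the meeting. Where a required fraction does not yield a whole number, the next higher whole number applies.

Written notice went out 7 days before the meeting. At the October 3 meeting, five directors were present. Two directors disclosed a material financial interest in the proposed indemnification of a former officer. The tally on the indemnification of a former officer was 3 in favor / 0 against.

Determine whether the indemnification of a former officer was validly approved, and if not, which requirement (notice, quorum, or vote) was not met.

Invalid — quorum requirement not satisfied.

Notice: 7 days given; 7 required (7 ≥ 7). Satisfied.
Quorum: 5 present (interested directors count toward quorum); quorum is 6. Not satisfied.
Vote: the indemnification of a former officer requires three-fourths of the disinterested directors present (5 − 2 = 3). 3/4 of 3 = 2.25, rounded up to 3, so 3 affirmative votes are needed; 3 voted in favor. Satisfied. (Moot — without a quorum no business can be validly transacted.)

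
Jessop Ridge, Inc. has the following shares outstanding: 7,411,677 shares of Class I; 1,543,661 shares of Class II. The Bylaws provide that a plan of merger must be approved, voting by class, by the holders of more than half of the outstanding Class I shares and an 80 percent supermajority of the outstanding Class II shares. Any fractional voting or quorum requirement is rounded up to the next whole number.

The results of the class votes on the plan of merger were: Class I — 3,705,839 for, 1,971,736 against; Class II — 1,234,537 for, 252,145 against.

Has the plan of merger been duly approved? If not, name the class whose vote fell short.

Not approved — the Class II shares did not give the required vote.

Class I: a majority of 7411677 is 3705839; 3,705,839 required, 3,705,839 in favor — approved.
Class II: 4/5 of 1543661 = 1234928.80, rounded up to 1234929; 1,234,929 required, 1,234,537 in favor — not approved.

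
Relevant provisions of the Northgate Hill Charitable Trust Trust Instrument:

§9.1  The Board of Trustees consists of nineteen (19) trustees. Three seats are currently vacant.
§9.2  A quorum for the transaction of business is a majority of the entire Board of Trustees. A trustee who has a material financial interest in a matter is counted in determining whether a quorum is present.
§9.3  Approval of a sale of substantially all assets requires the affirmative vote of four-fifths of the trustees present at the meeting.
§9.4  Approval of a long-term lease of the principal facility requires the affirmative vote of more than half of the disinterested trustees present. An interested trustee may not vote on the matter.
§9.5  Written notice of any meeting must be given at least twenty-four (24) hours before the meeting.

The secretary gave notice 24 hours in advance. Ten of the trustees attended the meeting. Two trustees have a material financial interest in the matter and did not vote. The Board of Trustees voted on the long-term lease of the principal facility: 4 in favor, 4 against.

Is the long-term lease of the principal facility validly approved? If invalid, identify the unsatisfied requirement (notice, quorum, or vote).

Notice: 24 hours given; 24 required (24 ≥ 24). Satisfied.
Quorum: 10 present (interested trustees count toward quorum); quorum is 10. Satisfied.
Vote: the long-term lease of the principal facility requires a majority of the disinterested trustees present (10 − 2 = 8). A majority of 8 is 5, so 5 affirmative votes are needed; 4 voted in favor. Not satisfied.

Invalid — vote requirement not satisfied.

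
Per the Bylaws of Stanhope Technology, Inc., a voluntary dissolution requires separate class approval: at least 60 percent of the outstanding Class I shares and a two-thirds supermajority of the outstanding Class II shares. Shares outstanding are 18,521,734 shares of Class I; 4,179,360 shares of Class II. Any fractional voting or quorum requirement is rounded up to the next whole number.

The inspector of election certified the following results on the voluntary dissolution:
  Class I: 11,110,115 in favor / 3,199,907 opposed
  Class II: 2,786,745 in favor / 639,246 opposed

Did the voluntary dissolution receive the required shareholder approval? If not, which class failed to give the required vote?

Class I: 3/5 of 18521734 = 11113040.40, rounded up to 11113041; 11,113,041 required, 11,110,115 in favor — not approved.
Class II: 2/3 of 4179360 = 2786240; 2,786,240 required, 2,786,745 in favor — approved.

Not approved — the Class I shares did not give the required vote.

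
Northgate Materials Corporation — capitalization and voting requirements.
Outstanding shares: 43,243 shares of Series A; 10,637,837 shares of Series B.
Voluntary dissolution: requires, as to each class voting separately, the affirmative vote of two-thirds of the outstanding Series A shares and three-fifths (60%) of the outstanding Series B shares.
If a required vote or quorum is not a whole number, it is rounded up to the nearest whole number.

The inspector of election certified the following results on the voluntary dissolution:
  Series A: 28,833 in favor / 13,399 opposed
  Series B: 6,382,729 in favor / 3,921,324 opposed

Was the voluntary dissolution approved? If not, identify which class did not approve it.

Approved — every class gave the required vote.

Series A: 2/3 of 43243 = 28828.67, rounded up to 28829; 28,829 required, 28,833 in favor — approved.
Series B: 3/5 of 10637837 = 6382702.20, rounded up to 6382703; 6,382,703 required, 6,382,729 in favor — approved.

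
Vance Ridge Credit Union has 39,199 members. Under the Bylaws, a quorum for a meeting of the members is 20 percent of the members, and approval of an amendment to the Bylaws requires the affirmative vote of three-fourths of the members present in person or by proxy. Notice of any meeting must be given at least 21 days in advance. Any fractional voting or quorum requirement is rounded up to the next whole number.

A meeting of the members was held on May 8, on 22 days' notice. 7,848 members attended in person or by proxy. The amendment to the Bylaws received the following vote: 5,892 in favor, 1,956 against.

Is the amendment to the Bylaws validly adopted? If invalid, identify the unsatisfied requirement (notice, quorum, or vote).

Valid — all requirements satisfied.

Notice: 22 days given; 21 required. Satisfied.
Quorum: 20% of 39,199 = 7,839.80, rounded up to 7,840; 7,848 present. Satisfied.
Vote: requires three-fourths of those present (7,848); 3/4 of 7848 = 5886, so 5,886 needed; 5,892 in favor. Satisfied.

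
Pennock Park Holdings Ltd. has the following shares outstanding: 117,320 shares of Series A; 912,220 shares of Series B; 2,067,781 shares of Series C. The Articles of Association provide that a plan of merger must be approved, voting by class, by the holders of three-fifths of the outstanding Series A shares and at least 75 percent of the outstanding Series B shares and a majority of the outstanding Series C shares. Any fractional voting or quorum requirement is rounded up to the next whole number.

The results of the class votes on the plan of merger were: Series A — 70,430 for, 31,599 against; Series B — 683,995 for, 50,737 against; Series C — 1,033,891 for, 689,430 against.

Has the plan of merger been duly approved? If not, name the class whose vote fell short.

Series A: 3/5 of 117320 = 70392; 70,392 required, 70,430 in favor — approved.
Series B: 3/4 of 912220 = 684165; 684,165 required, 683,995 in favor — not approved.
Series C: a majority of 2067781 is 1033891; 1,033,891 required, 1,033,891 in favor — approved.

Not approved — the Series B shares did not give the required vote.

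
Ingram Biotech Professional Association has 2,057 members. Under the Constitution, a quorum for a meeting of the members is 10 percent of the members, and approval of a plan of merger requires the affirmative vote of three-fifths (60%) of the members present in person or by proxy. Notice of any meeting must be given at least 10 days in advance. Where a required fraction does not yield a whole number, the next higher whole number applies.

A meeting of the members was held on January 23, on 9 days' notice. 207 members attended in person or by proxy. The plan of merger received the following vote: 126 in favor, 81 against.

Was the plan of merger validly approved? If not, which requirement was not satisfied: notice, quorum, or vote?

Notice: 9 days given; 10 required. Not satisfied.
Quorum: 10% of 2,057 = 205.70, rounded up to 206; 207 present. Satisfied.
Vote: requires three-fifths of those present (207); 3/5 of 207 = 124.20, rounded up to 125, so 125 needed; 126 in favor. Satisfied.

Invalid — notice requirement not satisfied.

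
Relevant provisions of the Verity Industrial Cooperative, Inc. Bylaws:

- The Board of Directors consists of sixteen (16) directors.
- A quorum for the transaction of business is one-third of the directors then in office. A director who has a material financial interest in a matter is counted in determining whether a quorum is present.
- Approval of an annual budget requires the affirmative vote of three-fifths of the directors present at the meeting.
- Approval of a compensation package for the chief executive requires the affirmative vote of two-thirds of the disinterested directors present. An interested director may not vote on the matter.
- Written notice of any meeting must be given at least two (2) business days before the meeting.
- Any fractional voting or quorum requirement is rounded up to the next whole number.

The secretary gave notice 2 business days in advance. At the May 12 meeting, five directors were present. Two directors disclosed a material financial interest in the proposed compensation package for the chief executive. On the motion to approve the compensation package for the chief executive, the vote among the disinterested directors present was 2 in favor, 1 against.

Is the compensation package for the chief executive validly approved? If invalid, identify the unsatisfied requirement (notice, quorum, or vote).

Invalid — quorum requirement not satisfied.

Notice: 2 business days given; 2 required (2 ≥ 2). Satisfied.
Quorum: 5 present (interested directors count toward quorum); quorum is 6. Not satisfied.
Vote: the compensation package for the chief executive requires two-thirds of the disinterested directors present (5 − 2 = 3). 2/3 of 3 = 2, so 2 affirmative votes are needed; 2 voted in favor. Satisfied. (Moot — without a quorum no business can be validly transacted.)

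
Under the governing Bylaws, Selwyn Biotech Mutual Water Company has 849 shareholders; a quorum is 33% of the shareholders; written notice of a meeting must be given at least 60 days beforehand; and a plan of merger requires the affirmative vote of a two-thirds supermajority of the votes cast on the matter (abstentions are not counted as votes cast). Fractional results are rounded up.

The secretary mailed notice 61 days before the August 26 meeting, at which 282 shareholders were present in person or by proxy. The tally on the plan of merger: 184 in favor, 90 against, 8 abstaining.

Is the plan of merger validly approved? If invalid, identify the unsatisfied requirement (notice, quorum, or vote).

Valid — all requirements satisfied.

Notice: 61 days given; 60 required. Satisfied.
Quorum: 33% of 849 = 280.17, rounded up to 281; 282 present. Satisfied.
Vote: requires two-thirds of the votes cast (282 − 8 abstaining = 274); 2/3 of 274 = 182.67, rounded up to 183, so 183 needed; 184 in favor. Satisfied.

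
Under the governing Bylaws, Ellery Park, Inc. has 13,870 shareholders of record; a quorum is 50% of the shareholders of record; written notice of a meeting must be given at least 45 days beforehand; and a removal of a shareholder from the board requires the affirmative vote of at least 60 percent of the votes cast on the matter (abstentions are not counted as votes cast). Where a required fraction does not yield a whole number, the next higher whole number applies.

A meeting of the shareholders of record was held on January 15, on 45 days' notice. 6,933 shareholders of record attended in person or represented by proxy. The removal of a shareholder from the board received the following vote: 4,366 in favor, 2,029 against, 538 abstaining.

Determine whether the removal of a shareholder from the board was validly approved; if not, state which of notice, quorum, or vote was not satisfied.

Invalid — quorum requirement not satisfied.

Notice: 45 days given; 45 required. Satisfied.
Quorum: 50% of 13,870 = 6,935; 6,933 present. Not satisfied.
Vote: requires three-fifths of the votes cast (6,933 − 538 abstaining = 6,395); 3/5 of 6395 = 3837, so 3,837 needed; 4,366 in favor. Satisfied.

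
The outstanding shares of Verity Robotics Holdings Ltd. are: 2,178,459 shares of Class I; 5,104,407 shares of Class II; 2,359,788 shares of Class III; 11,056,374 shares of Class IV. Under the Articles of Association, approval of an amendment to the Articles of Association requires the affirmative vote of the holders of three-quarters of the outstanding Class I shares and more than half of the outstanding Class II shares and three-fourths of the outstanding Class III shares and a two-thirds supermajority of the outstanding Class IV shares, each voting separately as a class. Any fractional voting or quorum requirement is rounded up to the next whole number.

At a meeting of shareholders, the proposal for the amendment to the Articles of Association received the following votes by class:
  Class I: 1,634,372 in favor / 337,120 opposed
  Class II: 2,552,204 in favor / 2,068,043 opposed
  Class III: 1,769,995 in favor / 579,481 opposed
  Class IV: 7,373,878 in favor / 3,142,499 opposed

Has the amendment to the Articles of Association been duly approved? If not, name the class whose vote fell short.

Class I: 3/4 of 2178459 = 1633844.25, rounded up to 1633845; 1,633,845 required, 1,634,372 in favor — approved.
Class II: a majority of 5104407 is 2552204; 2,552,204 required, 2,552,204 in favor — approved.
Class III: 3/4 of 2359788 = 1769841; 1,769,841 required, 1,769,995 in favor — approved.
Class IV: 2/3 of 11056374 = 7370916; 7,370,916 required, 7,373,878 in favor — approved.

Approved — every class gave the required vote.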